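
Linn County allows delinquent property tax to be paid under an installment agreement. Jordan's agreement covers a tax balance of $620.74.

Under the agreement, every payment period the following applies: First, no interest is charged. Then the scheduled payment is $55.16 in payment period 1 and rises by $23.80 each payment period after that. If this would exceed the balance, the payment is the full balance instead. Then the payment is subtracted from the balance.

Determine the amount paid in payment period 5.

Payment period 1: $620.74 − $55.16 → $565.58
Payment period 2: $565.58 − $78.96 → $486.62
Payment period 3: $486.62 − $102.76 → $383.86
Payment period 4: $383.86 − $126.56 → $257.30
Payment period 5: $257.30 − $150.36 → $106.94

$150.36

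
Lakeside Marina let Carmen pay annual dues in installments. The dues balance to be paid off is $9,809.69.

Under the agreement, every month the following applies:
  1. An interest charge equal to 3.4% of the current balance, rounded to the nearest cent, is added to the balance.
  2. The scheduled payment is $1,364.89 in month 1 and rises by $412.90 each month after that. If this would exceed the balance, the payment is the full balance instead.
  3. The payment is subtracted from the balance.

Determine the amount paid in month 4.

$2,603.59

# | Opening | Interest | Payment | End bal
1 | $9,809.69 | $333.53 | $1,364.89 | $8,778.33
2 | $8,778.33 | $298.46 | $1,777.79 | $7,299.00
3 | $7,299.00 | $248.17 | $2,190.69 | $5,356.48
4 | $5,356.48 | $182.12 | $2,603.59 | $2,935.01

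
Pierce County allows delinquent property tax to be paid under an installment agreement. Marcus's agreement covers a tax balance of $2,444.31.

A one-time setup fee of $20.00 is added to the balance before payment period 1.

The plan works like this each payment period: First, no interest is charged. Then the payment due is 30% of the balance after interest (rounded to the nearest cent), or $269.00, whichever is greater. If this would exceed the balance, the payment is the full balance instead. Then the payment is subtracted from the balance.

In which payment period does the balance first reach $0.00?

Payment period 1: opening $2,464.31; payment $739.29; balance $1,725.02
Payment period 2: opening $1,725.02; payment $517.51; balance $1,207.51
Payment period 3: opening $1,207.51; payment $362.25; balance $845.26
Payment period 4: opening $845.26; payment $269.00; balance $576.26
Payment period 5: opening $576.26; payment $269.00; balance $307.26
Payment period 6: opening $307.26; payment $269.00; balance $38.26
Payment period 7: opening $38.26; payment $38.26; balance $0.00
Balance reaches $0.00 in payment period 7.

7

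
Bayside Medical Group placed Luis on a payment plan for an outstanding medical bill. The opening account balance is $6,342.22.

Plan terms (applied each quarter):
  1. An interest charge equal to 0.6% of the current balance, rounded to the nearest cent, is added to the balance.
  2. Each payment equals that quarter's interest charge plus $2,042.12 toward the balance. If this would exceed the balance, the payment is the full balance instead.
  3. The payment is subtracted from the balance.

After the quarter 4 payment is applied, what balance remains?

$0.00

Quarter 1: opening $6,342.22; interest $38.05 → $6,380.27; payment $2,080.17; balance $4,300.10
Quarter 2: opening $4,300.10; interest $25.80 → $4,325.90; payment $2,067.92; balance $2,257.98
Quarter 3: opening $2,257.98; interest $13.55 → $2,271.53; payment $2,055.67; balance $215.86
Quarter 4: opening $215.86; interest $1.30 → $217.16; payment $217.16; balance $0.00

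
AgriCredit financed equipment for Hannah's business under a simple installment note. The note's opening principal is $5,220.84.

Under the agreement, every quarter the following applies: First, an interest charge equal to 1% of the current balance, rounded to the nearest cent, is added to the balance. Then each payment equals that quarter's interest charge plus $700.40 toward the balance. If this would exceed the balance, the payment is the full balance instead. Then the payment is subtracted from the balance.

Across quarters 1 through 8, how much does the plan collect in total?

$5,442.39

# | Opening | Interest | Payment | End bal
1 | $5,220.84 | $52.21 | $752.61 | $4,520.44
2 | $4,520.44 | $45.20 | $745.60 | $3,820.04
3 | $3,820.04 | $38.20 | $738.60 | $3,119.64
4 | $3,119.64 | $31.20 | $731.60 | $2,419.24
5 | $2,419.24 | $24.19 | $724.59 | $1,718.84
6 | $1,718.84 | $17.19 | $717.59 | $1,018.44
7 | $1,018.44 | $10.18 | $710.58 | $318.04
8 | $318.04 | $3.18 | $321.22 | $0.00
Total paid: $5,442.39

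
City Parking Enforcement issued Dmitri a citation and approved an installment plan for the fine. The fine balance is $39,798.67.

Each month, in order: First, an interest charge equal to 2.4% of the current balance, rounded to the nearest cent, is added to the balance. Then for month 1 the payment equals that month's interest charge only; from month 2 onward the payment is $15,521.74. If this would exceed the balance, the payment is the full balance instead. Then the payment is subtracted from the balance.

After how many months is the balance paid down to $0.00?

Month 1: $39,798.67 +$955.17 interest = $40,753.84; pay $955.17 → $39,798.67
Month 2: $39,798.67 +$955.17 interest = $40,753.84; pay $15,521.74 → $25,232.10
Month 3: $25,232.10 +$605.57 interest = $25,837.67; pay $15,521.74 → $10,315.93
Month 4: $10,315.93 +$247.58 interest = $10,563.51; pay $10,563.51 → $0.00
Balance reaches $0.00 in month 4.

4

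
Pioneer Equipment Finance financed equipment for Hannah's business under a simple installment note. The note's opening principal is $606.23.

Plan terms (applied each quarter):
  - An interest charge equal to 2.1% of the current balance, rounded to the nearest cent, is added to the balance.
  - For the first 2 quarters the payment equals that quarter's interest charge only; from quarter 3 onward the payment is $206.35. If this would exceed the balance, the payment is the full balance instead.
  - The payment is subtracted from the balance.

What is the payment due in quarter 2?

Quarter 1: $606.23 +$12.73 interest = $618.96; pay $12.73 → $606.23
Quarter 2: $606.23 +$12.73 interest = $618.96; pay $12.73 → $606.23

$12.73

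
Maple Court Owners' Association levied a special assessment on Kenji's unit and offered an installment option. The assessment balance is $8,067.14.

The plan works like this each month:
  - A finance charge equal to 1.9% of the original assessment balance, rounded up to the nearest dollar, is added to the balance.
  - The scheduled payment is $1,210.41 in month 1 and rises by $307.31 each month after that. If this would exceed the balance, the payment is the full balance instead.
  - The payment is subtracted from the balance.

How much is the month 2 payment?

# | Opening | Interest | Payment | End bal
1 | $8,067.14 | $154.00 | $1,210.41 | $7,010.73
2 | $7,010.73 | $154.00 | $1,517.72 | $5,647.01

$1,517.72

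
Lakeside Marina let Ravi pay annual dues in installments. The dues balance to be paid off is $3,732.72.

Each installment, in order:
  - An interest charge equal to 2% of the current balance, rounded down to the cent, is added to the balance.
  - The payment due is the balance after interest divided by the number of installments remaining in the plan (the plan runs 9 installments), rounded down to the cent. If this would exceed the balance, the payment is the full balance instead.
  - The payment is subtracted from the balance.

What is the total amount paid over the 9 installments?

Installment 1: opening $3,732.72; interest $74.65 → $3,807.37; payment $423.04; balance $3,384.33
Installment 2: opening $3,384.33; interest $67.68 → $3,452.01; payment $431.50; balance $3,020.51
Installment 3: opening $3,020.51; interest $60.41 → $3,080.92; payment $440.13; balance $2,640.79
Installment 4: opening $2,640.79; interest $52.81 → $2,693.60; payment $448.93; balance $2,244.67
Installment 5: opening $2,244.67; interest $44.89 → $2,289.56; payment $457.91; balance $1,831.65
Installment 6: opening $1,831.65; interest $36.63 → $1,868.28; payment $467.07; balance $1,401.21
Installment 7: opening $1,401.21; interest $28.02 → $1,429.23; payment $476.41; balance $952.82
Installment 8: opening $952.82; interest $19.05 → $971.87; payment $485.93; balance $485.94
Installment 9: opening $485.94; interest $9.71 → $495.65; payment $495.65; balance $0.00
Total paid: $4,126.57

$4,126.57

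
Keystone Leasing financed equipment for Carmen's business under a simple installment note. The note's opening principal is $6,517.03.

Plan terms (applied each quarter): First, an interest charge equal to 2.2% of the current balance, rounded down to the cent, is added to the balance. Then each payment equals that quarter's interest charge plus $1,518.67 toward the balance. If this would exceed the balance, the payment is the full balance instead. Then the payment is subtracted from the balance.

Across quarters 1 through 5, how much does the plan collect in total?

$6,899.78

Quarter 1: $6,517.03 +$143.37 interest = $6,660.40; pay $1,662.04 → $4,998.36
Quarter 2: $4,998.36 +$109.96 interest = $5,108.32; pay $1,628.63 → $3,479.69
Quarter 3: $3,479.69 +$76.55 interest = $3,556.24; pay $1,595.22 → $1,961.02
Quarter 4: $1,961.02 +$43.14 interest = $2,004.16; pay $1,561.81 → $442.35
Quarter 5: $442.35 +$9.73 interest = $452.08; pay $452.08 → $0.00
Total paid: $6,899.78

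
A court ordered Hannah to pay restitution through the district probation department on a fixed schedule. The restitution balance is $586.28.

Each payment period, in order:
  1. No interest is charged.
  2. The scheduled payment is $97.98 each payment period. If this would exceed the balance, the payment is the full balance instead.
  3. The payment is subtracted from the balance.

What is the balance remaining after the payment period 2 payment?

# | Opening | Payment | End bal
1 | $586.28 | $97.98 | $488.30
2 | $488.30 | $97.98 | $390.32

$390.32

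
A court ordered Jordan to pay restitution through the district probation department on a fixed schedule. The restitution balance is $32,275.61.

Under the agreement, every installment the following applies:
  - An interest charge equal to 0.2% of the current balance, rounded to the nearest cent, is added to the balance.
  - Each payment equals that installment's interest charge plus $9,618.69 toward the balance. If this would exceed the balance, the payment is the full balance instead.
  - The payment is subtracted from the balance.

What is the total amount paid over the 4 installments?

Installment 1: opening $32,275.61; interest $64.55 → $32,340.16; payment $9,683.24; balance $22,656.92
Installment 2: opening $22,656.92; interest $45.31 → $22,702.23; payment $9,664.00; balance $13,038.23
Installment 3: opening $13,038.23; interest $26.08 → $13,064.31; payment $9,644.77; balance $3,419.54
Installment 4: opening $3,419.54; interest $6.84 → $3,426.38; payment $3,426.38; balance $0.00
Total paid: $32,418.39

$32,418.39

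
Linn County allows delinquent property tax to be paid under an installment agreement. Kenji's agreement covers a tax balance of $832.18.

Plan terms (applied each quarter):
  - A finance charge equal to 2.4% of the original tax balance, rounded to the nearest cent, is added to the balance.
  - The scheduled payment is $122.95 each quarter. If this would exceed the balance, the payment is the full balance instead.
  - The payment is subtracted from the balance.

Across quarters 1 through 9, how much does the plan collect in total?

Quarter 1: opening $832.18; interest $19.97 → $852.15; payment $122.95; balance $729.20
Quarter 2: opening $729.20; interest $19.97 → $749.17; payment $122.95; balance $626.22
Quarter 3: opening $626.22; interest $19.97 → $646.19; payment $122.95; balance $523.24
Quarter 4: opening $523.24; interest $19.97 → $543.21; payment $122.95; balance $420.26
Quarter 5: opening $420.26; interest $19.97 → $440.23; payment $122.95; balance $317.28
Quarter 6: opening $317.28; interest $19.97 → $337.25; payment $122.95; balance $214.30
Quarter 7: opening $214.30; interest $19.97 → $234.27; payment $122.95; balance $111.32
Quarter 8: opening $111.32; interest $19.97 → $131.29; payment $122.95; balance $8.34
Quarter 9: opening $8.34; interest $19.97 → $28.31; payment $28.31; balance $0.00
Total paid: $1,011.91

$1,011.91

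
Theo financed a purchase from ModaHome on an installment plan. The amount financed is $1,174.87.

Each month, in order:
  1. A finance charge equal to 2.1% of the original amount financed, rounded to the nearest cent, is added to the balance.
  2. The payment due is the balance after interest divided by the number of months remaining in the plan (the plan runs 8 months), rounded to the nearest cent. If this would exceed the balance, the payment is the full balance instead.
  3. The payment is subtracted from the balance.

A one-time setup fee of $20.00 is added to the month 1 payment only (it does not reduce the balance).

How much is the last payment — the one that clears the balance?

Month 1: $1,174.87 +$24.67 interest = $1,199.54; pay $149.94 (+ $20.00 fee) → $1,049.60
Month 2: $1,049.60 +$24.67 interest = $1,074.27; pay $153.47 → $920.80
Month 3: $920.80 +$24.67 interest = $945.47; pay $157.58 → $787.89
Month 4: $787.89 +$24.67 interest = $812.56; pay $162.51 → $650.05
Month 5: $650.05 +$24.67 interest = $674.72; pay $168.68 → $506.04
Month 6: $506.04 +$24.67 interest = $530.71; pay $176.90 → $353.81
Month 7: $353.81 +$24.67 interest = $378.48; pay $189.24 → $189.24
Month 8: $189.24 +$24.67 interest = $213.91; pay $213.91 → $0.00

$213.91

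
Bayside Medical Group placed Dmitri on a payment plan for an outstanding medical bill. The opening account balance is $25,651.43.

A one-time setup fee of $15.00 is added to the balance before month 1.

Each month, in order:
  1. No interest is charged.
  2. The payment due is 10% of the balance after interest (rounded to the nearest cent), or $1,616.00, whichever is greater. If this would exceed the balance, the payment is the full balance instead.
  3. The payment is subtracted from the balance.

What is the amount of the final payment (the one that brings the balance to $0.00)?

$611.77

Month 1: opening $25,666.43; payment $2,566.64; balance $23,099.79
Month 2: opening $23,099.79; payment $2,309.98; balance $20,789.81
Month 3: opening $20,789.81; payment $2,078.98; balance $18,710.83
Month 4: opening $18,710.83; payment $1,871.08; balance $16,839.75
Month 5: opening $16,839.75; payment $1,683.98; balance $15,155.77
Month 6: opening $15,155.77; payment $1,616.00; balance $13,539.77
Month 7: opening $13,539.77; payment $1,616.00; balance $11,923.77
Month 8: opening $11,923.77; payment $1,616.00; balance $10,307.77
Month 9: opening $10,307.77; payment $1,616.00; balance $8,691.77
Month 10: opening $8,691.77; payment $1,616.00; balance $7,075.77
Month 11: opening $7,075.77; payment $1,616.00; balance $5,459.77
Month 12: opening $5,459.77; payment $1,616.00; balance $3,843.77
Month 13: opening $3,843.77; payment $1,616.00; balance $2,227.77
Month 14: opening $2,227.77; payment $1,616.00; balance $611.77
Month 15: opening $611.77; payment $611.77; balance $0.00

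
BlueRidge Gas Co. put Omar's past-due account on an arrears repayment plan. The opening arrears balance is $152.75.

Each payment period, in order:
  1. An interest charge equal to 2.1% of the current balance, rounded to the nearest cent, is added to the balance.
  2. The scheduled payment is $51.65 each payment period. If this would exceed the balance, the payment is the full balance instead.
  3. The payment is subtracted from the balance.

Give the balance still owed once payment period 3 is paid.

$4.35

Payment period 1: opening $152.75; interest $3.21 → $155.96; payment $51.65; balance $104.31
Payment period 2: opening $104.31; interest $2.19 → $106.50; payment $51.65; balance $54.85
Payment period 3: opening $54.85; interest $1.15 → $56.00; payment $51.65; balance $4.35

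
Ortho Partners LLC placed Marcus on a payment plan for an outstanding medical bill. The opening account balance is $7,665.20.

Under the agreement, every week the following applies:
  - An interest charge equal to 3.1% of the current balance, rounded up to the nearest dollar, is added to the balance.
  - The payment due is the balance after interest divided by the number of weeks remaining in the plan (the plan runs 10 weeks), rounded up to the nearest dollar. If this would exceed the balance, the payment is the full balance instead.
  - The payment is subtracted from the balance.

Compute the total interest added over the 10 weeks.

$1,443.00

# | Opening | Interest | Payment | End bal
1 | $7,665.20 | $238.00 | $791.00 | $7,112.20
2 | $7,112.20 | $221.00 | $815.00 | $6,518.20
3 | $6,518.20 | $203.00 | $841.00 | $5,880.20
4 | $5,880.20 | $183.00 | $867.00 | $5,196.20
5 | $5,196.20 | $162.00 | $894.00 | $4,464.20
6 | $4,464.20 | $139.00 | $921.00 | $3,682.20
7 | $3,682.20 | $115.00 | $950.00 | $2,847.20
8 | $2,847.20 | $89.00 | $979.00 | $1,957.20
9 | $1,957.20 | $61.00 | $1,010.00 | $1,008.20
10 | $1,008.20 | $32.00 | $1,040.20 | $0.00
Total interest: $238.00 + $221.00 + $203.00 + $183.00 + $162.00 + $139.00 + $115.00 + $89.00 + $61.00 + $32.00 = $1,443.00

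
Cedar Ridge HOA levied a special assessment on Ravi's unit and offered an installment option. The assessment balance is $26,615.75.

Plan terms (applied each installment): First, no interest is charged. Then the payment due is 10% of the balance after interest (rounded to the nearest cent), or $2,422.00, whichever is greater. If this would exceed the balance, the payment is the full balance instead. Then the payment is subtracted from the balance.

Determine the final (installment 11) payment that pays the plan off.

$2,156.17

Installment 1: $26,615.75 − $2,661.58 → $23,954.17
Installment 2: $23,954.17 − $2,422.00 → $21,532.17
Installment 3: $21,532.17 − $2,422.00 → $19,110.17
Installment 4: $19,110.17 − $2,422.00 → $16,688.17
Installment 5: $16,688.17 − $2,422.00 → $14,266.17
Installment 6: $14,266.17 − $2,422.00 → $11,844.17
Installment 7: $11,844.17 − $2,422.00 → $9,422.17
Installment 8: $9,422.17 − $2,422.00 → $7,000.17
Installment 9: $7,000.17 − $2,422.00 → $4,578.17
Installment 10: $4,578.17 − $2,422.00 → $2,156.17
Installment 11: $2,156.17 − $2,156.17 → $0.00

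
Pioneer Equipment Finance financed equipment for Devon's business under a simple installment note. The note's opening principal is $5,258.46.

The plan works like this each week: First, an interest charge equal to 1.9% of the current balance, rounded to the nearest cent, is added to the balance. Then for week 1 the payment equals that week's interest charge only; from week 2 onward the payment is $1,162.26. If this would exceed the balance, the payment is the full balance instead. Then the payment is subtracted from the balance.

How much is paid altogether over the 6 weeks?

# | Opening | Interest | Payment | End bal
1 | $5,258.46 | $99.91 | $99.91 | $5,258.46
2 | $5,258.46 | $99.91 | $1,162.26 | $4,196.11
3 | $4,196.11 | $79.73 | $1,162.26 | $3,113.58
4 | $3,113.58 | $59.16 | $1,162.26 | $2,010.48
5 | $2,010.48 | $38.20 | $1,162.26 | $886.42
6 | $886.42 | $16.84 | $903.26 | $0.00
Total paid: $5,652.21

$5,652.21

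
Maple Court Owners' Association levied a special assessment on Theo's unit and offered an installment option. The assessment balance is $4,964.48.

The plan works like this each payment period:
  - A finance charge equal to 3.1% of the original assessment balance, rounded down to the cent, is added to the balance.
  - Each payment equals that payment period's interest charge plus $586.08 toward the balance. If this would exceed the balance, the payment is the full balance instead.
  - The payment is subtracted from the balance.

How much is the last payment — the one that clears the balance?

$429.73

Payment period 1: $4,964.48 +$153.89 interest = $5,118.37; pay $739.97 → $4,378.40
Payment period 2: $4,378.40 +$153.89 interest = $4,532.29; pay $739.97 → $3,792.32
Payment period 3: $3,792.32 +$153.89 interest = $3,946.21; pay $739.97 → $3,206.24
Payment period 4: $3,206.24 +$153.89 interest = $3,360.13; pay $739.97 → $2,620.16
Payment period 5: $2,620.16 +$153.89 interest = $2,774.05; pay $739.97 → $2,034.08
Payment period 6: $2,034.08 +$153.89 interest = $2,187.97; pay $739.97 → $1,448.00
Payment period 7: $1,448.00 +$153.89 interest = $1,601.89; pay $739.97 → $861.92
Payment period 8: $861.92 +$153.89 interest = $1,015.81; pay $739.97 → $275.84
Payment period 9: $275.84 +$153.89 interest = $429.73; pay $429.73 → $0.00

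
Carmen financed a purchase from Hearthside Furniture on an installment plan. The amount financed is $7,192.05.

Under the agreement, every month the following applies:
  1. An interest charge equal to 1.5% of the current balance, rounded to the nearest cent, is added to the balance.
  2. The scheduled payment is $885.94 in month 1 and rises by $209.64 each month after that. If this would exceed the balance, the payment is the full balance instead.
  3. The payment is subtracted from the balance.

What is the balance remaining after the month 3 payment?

Month 1: $7,192.05 +$107.88 interest = $7,299.93; pay $885.94 → $6,413.99
Month 2: $6,413.99 +$96.21 interest = $6,510.20; pay $1,095.58 → $5,414.62
Month 3: $5,414.62 +$81.22 interest = $5,495.84; pay $1,305.22 → $4,190.62

$4,190.62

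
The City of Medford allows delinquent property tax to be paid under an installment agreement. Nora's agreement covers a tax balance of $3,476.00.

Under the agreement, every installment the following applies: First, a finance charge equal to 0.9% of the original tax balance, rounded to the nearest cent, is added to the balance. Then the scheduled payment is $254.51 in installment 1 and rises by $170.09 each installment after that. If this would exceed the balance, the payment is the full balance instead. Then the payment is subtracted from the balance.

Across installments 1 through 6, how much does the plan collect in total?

Installment 1: opening $3,476.00; interest $31.28 → $3,507.28; payment $254.51; balance $3,252.77
Installment 2: opening $3,252.77; interest $31.28 → $3,284.05; payment $424.60; balance $2,859.45
Installment 3: opening $2,859.45; interest $31.28 → $2,890.73; payment $594.69; balance $2,296.04
Installment 4: opening $2,296.04; interest $31.28 → $2,327.32; payment $764.78; balance $1,562.54
Installment 5: opening $1,562.54; interest $31.28 → $1,593.82; payment $934.87; balance $658.95
Installment 6: opening $658.95; interest $31.28 → $690.23; payment $690.23; balance $0.00
Total paid: $3,663.68

$3,663.68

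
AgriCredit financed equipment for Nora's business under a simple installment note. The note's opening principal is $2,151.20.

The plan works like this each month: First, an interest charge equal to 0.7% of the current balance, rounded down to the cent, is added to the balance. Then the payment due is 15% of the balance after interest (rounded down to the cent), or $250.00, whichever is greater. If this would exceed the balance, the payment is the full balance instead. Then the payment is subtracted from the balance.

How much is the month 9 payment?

$117.72

Month 1: opening $2,151.20; interest $15.05 → $2,166.25; payment $324.93; balance $1,841.32
Month 2: opening $1,841.32; interest $12.88 → $1,854.20; payment $278.13; balance $1,576.07
Month 3: opening $1,576.07; interest $11.03 → $1,587.10; payment $250.00; balance $1,337.10
Month 4: opening $1,337.10; interest $9.35 → $1,346.45; payment $250.00; balance $1,096.45
Month 5: opening $1,096.45; interest $7.67 → $1,104.12; payment $250.00; balance $854.12
Month 6: opening $854.12; interest $5.97 → $860.09; payment $250.00; balance $610.09
Month 7: opening $610.09; interest $4.27 → $614.36; payment $250.00; balance $364.36
Month 8: opening $364.36; interest $2.55 → $366.91; payment $250.00; balance $116.91
Month 9: opening $116.91; interest $0.81 → $117.72; payment $117.72; balance $0.00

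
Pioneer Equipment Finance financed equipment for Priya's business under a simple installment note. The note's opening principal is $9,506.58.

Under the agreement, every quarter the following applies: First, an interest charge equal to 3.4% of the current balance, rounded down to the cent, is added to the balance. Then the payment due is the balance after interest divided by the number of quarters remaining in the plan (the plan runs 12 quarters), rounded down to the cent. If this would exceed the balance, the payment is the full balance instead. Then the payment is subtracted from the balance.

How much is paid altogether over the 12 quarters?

$11,893.09

# | Opening | Interest | Payment | End bal
1 | $9,506.58 | $323.22 | $819.15 | $9,010.65
2 | $9,010.65 | $306.36 | $847.00 | $8,470.01
3 | $8,470.01 | $287.98 | $875.79 | $7,882.20
4 | $7,882.20 | $267.99 | $905.57 | $7,244.62
5 | $7,244.62 | $246.31 | $936.36 | $6,554.57
6 | $6,554.57 | $222.85 | $968.20 | $5,809.22
7 | $5,809.22 | $197.51 | $1,001.12 | $5,005.61
8 | $5,005.61 | $170.19 | $1,035.16 | $4,140.64
9 | $4,140.64 | $140.78 | $1,070.35 | $3,211.07
10 | $3,211.07 | $109.17 | $1,106.74 | $2,213.50
11 | $2,213.50 | $75.25 | $1,144.37 | $1,144.38
12 | $1,144.38 | $38.90 | $1,183.28 | $0.00
Total paid: $11,893.09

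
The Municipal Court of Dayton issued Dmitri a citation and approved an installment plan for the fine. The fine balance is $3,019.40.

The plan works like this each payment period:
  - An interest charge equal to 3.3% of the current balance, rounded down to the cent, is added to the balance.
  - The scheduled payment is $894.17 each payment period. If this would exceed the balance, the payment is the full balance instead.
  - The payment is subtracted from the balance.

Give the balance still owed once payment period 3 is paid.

$556.28

Payment period 1: opening $3,019.40; interest $99.64 → $3,119.04; payment $894.17; balance $2,224.87
Payment period 2: opening $2,224.87; interest $73.42 → $2,298.29; payment $894.17; balance $1,404.12
Payment period 3: opening $1,404.12; interest $46.33 → $1,450.45; payment $894.17; balance $556.28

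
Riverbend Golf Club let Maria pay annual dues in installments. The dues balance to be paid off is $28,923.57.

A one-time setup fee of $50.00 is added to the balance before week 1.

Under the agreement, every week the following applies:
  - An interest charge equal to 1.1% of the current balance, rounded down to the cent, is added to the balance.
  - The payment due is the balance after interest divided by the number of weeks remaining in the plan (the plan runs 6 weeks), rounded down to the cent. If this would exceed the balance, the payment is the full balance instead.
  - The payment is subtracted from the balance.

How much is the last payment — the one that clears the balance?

$5,156.53

# | Opening | Interest | Payment | End bal
1 | $28,973.57 | $318.70 | $4,882.04 | $24,410.23
2 | $24,410.23 | $268.51 | $4,935.74 | $19,743.00
3 | $19,743.00 | $217.17 | $4,990.04 | $14,970.13
4 | $14,970.13 | $164.67 | $5,044.93 | $10,089.87
5 | $10,089.87 | $110.98 | $5,100.42 | $5,100.43
6 | $5,100.43 | $56.10 | $5,156.53 | $0.00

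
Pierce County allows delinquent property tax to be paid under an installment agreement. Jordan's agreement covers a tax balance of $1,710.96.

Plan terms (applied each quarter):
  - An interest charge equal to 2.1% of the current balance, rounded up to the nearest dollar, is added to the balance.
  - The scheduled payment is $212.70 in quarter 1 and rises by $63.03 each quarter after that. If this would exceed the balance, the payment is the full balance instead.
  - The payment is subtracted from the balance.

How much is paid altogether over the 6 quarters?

$1,845.96

# | Opening | Interest | Payment | End bal
1 | $1,710.96 | $36.00 | $212.70 | $1,534.26
2 | $1,534.26 | $33.00 | $275.73 | $1,291.53
3 | $1,291.53 | $28.00 | $338.76 | $980.77
4 | $980.77 | $21.00 | $401.79 | $599.98
5 | $599.98 | $13.00 | $464.82 | $148.16
6 | $148.16 | $4.00 | $152.16 | $0.00
Total paid: $1,845.96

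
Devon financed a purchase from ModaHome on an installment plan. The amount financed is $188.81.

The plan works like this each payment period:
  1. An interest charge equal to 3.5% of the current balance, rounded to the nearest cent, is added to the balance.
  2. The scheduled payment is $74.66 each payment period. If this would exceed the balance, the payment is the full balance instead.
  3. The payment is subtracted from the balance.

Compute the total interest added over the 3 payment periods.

$12.60

Payment period 1: opening $188.81; interest $6.61 → $195.42; payment $74.66; balance $120.76
Payment period 2: opening $120.76; interest $4.23 → $124.99; payment $74.66; balance $50.33
Payment period 3: opening $50.33; interest $1.76 → $52.09; payment $52.09; balance $0.00
Total interest: $6.61 + $4.23 + $1.76 = $12.60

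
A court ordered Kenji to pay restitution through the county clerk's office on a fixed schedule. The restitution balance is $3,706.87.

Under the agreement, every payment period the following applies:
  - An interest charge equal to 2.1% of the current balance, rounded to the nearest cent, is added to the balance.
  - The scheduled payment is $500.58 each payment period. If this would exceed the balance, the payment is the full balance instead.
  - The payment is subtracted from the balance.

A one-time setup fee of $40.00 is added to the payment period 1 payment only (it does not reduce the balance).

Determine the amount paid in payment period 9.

$67.07

# | Opening | Interest | Payment | Fee | End bal
1 | $3,706.87 | $77.84 | $500.58 | $40.00 | $3,284.13
2 | $3,284.13 | $68.97 | $500.58 | — | $2,852.52
3 | $2,852.52 | $59.90 | $500.58 | — | $2,411.84
4 | $2,411.84 | $50.65 | $500.58 | — | $1,961.91
5 | $1,961.91 | $41.20 | $500.58 | — | $1,502.53
6 | $1,502.53 | $31.55 | $500.58 | — | $1,033.50
7 | $1,033.50 | $21.70 | $500.58 | — | $554.62
8 | $554.62 | $11.65 | $500.58 | — | $65.69
9 | $65.69 | $1.38 | $67.07 | — | $0.00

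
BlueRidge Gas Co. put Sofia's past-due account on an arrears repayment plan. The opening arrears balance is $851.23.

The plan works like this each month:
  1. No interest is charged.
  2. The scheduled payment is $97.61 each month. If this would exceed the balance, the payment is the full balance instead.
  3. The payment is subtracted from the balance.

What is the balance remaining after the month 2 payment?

Month 1: opening $851.23; payment $97.61; balance $753.62
Month 2: opening $753.62; payment $97.61; balance $656.01

$656.01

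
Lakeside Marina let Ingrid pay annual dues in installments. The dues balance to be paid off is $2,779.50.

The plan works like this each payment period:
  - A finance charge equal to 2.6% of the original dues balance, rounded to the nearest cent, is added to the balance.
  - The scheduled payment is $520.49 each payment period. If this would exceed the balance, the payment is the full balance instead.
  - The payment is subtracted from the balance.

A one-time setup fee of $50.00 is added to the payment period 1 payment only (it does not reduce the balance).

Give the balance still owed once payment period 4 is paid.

$986.62

# | Opening | Interest | Payment | Fee | End bal
1 | $2,779.50 | $72.27 | $520.49 | $50.00 | $2,331.28
2 | $2,331.28 | $72.27 | $520.49 | — | $1,883.06
3 | $1,883.06 | $72.27 | $520.49 | — | $1,434.84
4 | $1,434.84 | $72.27 | $520.49 | — | $986.62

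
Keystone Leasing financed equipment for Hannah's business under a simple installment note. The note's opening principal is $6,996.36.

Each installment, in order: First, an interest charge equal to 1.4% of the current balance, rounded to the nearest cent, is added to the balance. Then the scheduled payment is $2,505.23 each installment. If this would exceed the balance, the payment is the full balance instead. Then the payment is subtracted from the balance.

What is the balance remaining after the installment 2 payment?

Installment 1: $6,996.36 +$97.95 interest = $7,094.31; pay $2,505.23 → $4,589.08
Installment 2: $4,589.08 +$64.25 interest = $4,653.33; pay $2,505.23 → $2,148.10

$2,148.10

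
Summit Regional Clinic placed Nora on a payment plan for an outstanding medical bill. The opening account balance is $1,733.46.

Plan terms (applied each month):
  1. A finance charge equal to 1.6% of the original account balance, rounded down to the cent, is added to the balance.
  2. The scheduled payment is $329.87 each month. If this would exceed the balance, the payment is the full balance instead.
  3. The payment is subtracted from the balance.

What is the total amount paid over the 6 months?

# | Opening | Interest | Payment | End bal
1 | $1,733.46 | $27.73 | $329.87 | $1,431.32
2 | $1,431.32 | $27.73 | $329.87 | $1,129.18
3 | $1,129.18 | $27.73 | $329.87 | $827.04
4 | $827.04 | $27.73 | $329.87 | $524.90
5 | $524.90 | $27.73 | $329.87 | $222.76
6 | $222.76 | $27.73 | $250.49 | $0.00
Total paid: $1,899.84

$1,899.84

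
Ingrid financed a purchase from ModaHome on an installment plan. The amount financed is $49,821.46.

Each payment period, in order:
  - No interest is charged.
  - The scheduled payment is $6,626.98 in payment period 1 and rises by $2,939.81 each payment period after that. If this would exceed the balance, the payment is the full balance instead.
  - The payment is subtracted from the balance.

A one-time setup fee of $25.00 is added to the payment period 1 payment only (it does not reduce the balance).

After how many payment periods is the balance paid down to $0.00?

# | Opening | Payment | Fee | End bal
1 | $49,821.46 | $6,626.98 | $25.00 | $43,194.48
2 | $43,194.48 | $9,566.79 | — | $33,627.69
3 | $33,627.69 | $12,506.60 | — | $21,121.09
4 | $21,121.09 | $15,446.41 | — | $5,674.68
5 | $5,674.68 | $5,674.68 | — | $0.00
Balance reaches $0.00 in payment period 5.

5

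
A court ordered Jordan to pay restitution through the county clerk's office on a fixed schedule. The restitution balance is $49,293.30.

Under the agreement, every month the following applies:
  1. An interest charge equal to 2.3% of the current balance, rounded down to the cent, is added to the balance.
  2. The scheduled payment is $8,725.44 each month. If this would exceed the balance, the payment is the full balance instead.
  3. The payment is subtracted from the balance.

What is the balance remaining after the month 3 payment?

Month 1: opening $49,293.30; interest $1,133.74 → $50,427.04; payment $8,725.44; balance $41,701.60
Month 2: opening $41,701.60; interest $959.13 → $42,660.73; payment $8,725.44; balance $33,935.29
Month 3: opening $33,935.29; interest $780.51 → $34,715.80; payment $8,725.44; balance $25,990.36

$25,990.36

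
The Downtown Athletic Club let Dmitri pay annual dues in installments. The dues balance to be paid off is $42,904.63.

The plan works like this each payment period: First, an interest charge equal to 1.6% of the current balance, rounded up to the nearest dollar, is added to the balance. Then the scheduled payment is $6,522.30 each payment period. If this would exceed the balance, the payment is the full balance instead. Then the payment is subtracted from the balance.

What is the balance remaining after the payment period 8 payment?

Payment period 1: $42,904.63 +$687.00 interest = $43,591.63; pay $6,522.30 → $37,069.33
Payment period 2: $37,069.33 +$594.00 interest = $37,663.33; pay $6,522.30 → $31,141.03
Payment period 3: $31,141.03 +$499.00 interest = $31,640.03; pay $6,522.30 → $25,117.73
Payment period 4: $25,117.73 +$402.00 interest = $25,519.73; pay $6,522.30 → $18,997.43
Payment period 5: $18,997.43 +$304.00 interest = $19,301.43; pay $6,522.30 → $12,779.13
Payment period 6: $12,779.13 +$205.00 interest = $12,984.13; pay $6,522.30 → $6,461.83
Payment period 7: $6,461.83 +$104.00 interest = $6,565.83; pay $6,522.30 → $43.53
Payment period 8: $43.53 +$1.00 interest = $44.53; pay $44.53 → $0.00

$0.00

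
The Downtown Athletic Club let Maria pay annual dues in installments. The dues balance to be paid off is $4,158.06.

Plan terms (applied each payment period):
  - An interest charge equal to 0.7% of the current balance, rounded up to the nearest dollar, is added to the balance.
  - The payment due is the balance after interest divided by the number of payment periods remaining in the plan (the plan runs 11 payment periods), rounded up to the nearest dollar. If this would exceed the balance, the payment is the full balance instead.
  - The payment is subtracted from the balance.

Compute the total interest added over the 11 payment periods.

Payment period 1: $4,158.06 +$30.00 interest = $4,188.06; pay $381.00 → $3,807.06
Payment period 2: $3,807.06 +$27.00 interest = $3,834.06; pay $384.00 → $3,450.06
Payment period 3: $3,450.06 +$25.00 interest = $3,475.06; pay $387.00 → $3,088.06
Payment period 4: $3,088.06 +$22.00 interest = $3,110.06; pay $389.00 → $2,721.06
Payment period 5: $2,721.06 +$20.00 interest = $2,741.06; pay $392.00 → $2,349.06
Payment period 6: $2,349.06 +$17.00 interest = $2,366.06; pay $395.00 → $1,971.06
Payment period 7: $1,971.06 +$14.00 interest = $1,985.06; pay $398.00 → $1,587.06
Payment period 8: $1,587.06 +$12.00 interest = $1,599.06; pay $400.00 → $1,199.06
Payment period 9: $1,199.06 +$9.00 interest = $1,208.06; pay $403.00 → $805.06
Payment period 10: $805.06 +$6.00 interest = $811.06; pay $406.00 → $405.06
Payment period 11: $405.06 +$3.00 interest = $408.06; pay $408.06 → $0.00
Total interest: $30.00 + $27.00 + $25.00 + $22.00 + $20.00 + $17.00 + $14.00 + $12.00 + $9.00 + $6.00 + $3.00 = $185.00

$185.00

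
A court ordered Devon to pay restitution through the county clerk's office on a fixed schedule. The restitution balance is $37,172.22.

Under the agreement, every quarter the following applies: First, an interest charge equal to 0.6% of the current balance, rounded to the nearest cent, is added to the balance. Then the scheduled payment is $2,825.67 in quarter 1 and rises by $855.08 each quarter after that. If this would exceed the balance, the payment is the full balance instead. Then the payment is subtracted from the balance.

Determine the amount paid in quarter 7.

$7,956.15

Quarter 1: $37,172.22 +$223.03 interest = $37,395.25; pay $2,825.67 → $34,569.58
Quarter 2: $34,569.58 +$207.42 interest = $34,777.00; pay $3,680.75 → $31,096.25
Quarter 3: $31,096.25 +$186.58 interest = $31,282.83; pay $4,535.83 → $26,747.00
Quarter 4: $26,747.00 +$160.48 interest = $26,907.48; pay $5,390.91 → $21,516.57
Quarter 5: $21,516.57 +$129.10 interest = $21,645.67; pay $6,245.99 → $15,399.68
Quarter 6: $15,399.68 +$92.40 interest = $15,492.08; pay $7,101.07 → $8,391.01
Quarter 7: $8,391.01 +$50.35 interest = $8,441.36; pay $7,956.15 → $485.21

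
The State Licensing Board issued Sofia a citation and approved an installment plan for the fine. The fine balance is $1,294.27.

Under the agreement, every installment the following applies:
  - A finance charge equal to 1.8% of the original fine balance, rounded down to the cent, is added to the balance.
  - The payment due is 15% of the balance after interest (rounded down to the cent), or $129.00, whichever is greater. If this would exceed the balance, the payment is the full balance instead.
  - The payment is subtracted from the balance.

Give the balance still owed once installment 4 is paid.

$738.71

Installment 1: $1,294.27 +$23.29 interest = $1,317.56; pay $197.63 → $1,119.93
Installment 2: $1,119.93 +$23.29 interest = $1,143.22; pay $171.48 → $971.74
Installment 3: $971.74 +$23.29 interest = $995.03; pay $149.25 → $845.78
Installment 4: $845.78 +$23.29 interest = $869.07; pay $130.36 → $738.71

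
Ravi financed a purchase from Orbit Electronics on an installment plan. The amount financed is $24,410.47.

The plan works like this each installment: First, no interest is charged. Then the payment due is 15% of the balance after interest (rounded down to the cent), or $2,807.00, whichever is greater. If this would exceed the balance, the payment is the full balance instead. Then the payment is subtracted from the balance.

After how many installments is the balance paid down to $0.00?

9

Installment 1: opening $24,410.47; payment $3,661.57; balance $20,748.90
Installment 2: opening $20,748.90; payment $3,112.33; balance $17,636.57
Installment 3: opening $17,636.57; payment $2,807.00; balance $14,829.57
Installment 4: opening $14,829.57; payment $2,807.00; balance $12,022.57
Installment 5: opening $12,022.57; payment $2,807.00; balance $9,215.57
Installment 6: opening $9,215.57; payment $2,807.00; balance $6,408.57
Installment 7: opening $6,408.57; payment $2,807.00; balance $3,601.57
Installment 8: opening $3,601.57; payment $2,807.00; balance $794.57
Installment 9: opening $794.57; payment $794.57; balance $0.00
Balance reaches $0.00 in installment 9.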